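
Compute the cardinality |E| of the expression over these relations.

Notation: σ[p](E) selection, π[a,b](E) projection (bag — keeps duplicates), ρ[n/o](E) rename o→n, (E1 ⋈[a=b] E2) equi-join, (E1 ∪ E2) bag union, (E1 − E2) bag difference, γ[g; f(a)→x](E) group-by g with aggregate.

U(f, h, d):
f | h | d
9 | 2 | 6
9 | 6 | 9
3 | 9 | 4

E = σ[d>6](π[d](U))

Subexpression sizes:
  U → 3
  π[d](U) → 3
  σ[d>6](π[d](U)) → 1

|E| = 1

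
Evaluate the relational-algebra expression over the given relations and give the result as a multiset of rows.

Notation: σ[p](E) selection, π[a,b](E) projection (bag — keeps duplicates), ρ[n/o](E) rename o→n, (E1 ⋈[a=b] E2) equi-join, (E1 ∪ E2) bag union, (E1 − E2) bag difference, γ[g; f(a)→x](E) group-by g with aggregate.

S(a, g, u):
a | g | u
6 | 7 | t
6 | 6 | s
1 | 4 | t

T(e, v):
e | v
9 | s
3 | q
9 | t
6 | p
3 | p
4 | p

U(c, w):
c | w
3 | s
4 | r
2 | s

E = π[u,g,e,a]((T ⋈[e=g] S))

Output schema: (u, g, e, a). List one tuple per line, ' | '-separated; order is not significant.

Row counts bottom-up:
  T → 6
  S → 3
  (T ⋈[e=g] S) → 2
  π[u,g,e,a]((T ⋈[e=g] S)) → 2

== RESULT ==
u | g | e | a
s | 6 | 6 | 6
t | 4 | 4 | 1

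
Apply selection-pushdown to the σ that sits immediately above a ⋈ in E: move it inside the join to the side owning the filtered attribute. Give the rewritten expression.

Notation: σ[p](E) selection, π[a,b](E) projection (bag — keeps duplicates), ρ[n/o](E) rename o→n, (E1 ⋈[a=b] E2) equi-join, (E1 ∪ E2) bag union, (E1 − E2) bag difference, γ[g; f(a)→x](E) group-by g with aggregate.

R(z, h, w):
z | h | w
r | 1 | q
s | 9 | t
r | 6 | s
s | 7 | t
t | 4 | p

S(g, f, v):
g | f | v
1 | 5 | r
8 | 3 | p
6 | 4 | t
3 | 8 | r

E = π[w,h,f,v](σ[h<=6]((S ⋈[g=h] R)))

σ filters on h, owned by the right side.
E' = π[w,h,f,v]((S ⋈[g=h] σ[h<=6](R)))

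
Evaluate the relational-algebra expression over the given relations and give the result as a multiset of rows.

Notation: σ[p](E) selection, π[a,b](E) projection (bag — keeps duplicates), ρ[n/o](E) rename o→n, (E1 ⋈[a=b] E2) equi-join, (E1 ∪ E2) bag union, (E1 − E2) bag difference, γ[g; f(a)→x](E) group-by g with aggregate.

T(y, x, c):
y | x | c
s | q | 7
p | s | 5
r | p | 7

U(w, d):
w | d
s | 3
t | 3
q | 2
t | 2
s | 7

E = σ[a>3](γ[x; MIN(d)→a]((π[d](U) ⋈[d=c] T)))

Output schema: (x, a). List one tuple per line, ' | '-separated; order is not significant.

Per-node cardinality:
  U → 5
  π[d](U) → 5
  T → 3
  (π[d](U) ⋈[d=c] T) → 2
  γ[x; MIN(d)→a]((π[d](U) ⋈[d=c] T)) → 2
  σ[a>3](γ[x; MIN(d)→a]((π[d](U) ⋈[d=c] T))) → 2

== RESULT ==
x | a
p | 7
q | 7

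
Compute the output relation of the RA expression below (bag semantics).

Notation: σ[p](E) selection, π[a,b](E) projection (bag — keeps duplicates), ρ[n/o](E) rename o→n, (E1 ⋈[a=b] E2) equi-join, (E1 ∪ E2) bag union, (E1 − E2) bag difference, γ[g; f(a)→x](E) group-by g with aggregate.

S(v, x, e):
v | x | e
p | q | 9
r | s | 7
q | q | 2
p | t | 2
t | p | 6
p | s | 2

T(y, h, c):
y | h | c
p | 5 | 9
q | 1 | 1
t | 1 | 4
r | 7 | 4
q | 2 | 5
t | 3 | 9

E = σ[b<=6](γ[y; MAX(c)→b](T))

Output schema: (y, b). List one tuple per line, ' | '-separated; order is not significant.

Row counts bottom-up:
  T → 6
  γ[y; MAX(c)→b](T) → 4
  σ[b<=6](γ[y; MAX(c)→b](T)) → 2

== RESULT ==
y | b
q | 5
r | 4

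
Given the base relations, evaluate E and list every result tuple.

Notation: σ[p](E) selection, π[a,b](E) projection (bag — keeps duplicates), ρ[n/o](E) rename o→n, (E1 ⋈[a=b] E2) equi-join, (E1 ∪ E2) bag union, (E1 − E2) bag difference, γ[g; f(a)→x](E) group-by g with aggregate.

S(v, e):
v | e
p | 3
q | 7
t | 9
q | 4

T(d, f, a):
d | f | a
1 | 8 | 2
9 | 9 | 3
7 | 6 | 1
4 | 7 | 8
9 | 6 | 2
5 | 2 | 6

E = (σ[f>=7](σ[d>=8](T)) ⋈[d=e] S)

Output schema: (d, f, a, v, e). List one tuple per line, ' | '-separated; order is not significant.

Per-node cardinality:
  T → 6
  σ[d>=8](T) → 2
  σ[f>=7](σ[d>=8](T)) → 1
  S → 4
  (σ[f>=7](σ[d>=8](T)) ⋈[d=e] S) → 1

== RESULT ==
d | f | a | v | e
9 | 9 | 3 | t | 9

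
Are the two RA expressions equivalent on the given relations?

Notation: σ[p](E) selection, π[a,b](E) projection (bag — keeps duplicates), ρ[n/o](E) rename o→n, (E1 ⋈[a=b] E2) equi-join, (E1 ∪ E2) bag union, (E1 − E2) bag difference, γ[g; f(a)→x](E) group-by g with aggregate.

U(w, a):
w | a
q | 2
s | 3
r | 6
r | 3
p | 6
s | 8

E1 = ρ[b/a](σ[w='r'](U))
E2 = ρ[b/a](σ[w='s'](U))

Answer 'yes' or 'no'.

E1 subexpression sizes:
  U → 6
  σ[w='r'](U) → 2
  ρ[b/a](σ[w='r'](U)) → 2
E2 subexpression sizes:
  U → 6
  σ[w='s'](U) → 2
  ρ[b/a](σ[w='s'](U)) → 2

E1 result:
w | b
r | 3
r | 6
E2 result:
w | b
s | 3
s | 8
Witness: ('r', 3) appears 1× in E1 but 0× in E2.

no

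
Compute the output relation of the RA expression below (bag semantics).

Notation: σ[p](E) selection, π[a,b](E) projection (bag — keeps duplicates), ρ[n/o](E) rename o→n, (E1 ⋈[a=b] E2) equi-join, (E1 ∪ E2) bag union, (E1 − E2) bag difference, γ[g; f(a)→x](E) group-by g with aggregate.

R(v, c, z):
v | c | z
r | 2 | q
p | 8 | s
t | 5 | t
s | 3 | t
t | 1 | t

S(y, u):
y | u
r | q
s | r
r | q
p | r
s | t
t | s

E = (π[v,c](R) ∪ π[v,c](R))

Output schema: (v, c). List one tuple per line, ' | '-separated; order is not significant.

Stepwise |·|:
  R → 5
  π[v,c](R) → 5
  R → 5
  π[v,c](R) → 5
  (π[v,c](R) ∪ π[v,c](R)) → 10

== RESULT ==
v | c
p | 8
p | 8
r | 2
r | 2
s | 3
s | 3
t | 1
t | 1
t | 5
t | 5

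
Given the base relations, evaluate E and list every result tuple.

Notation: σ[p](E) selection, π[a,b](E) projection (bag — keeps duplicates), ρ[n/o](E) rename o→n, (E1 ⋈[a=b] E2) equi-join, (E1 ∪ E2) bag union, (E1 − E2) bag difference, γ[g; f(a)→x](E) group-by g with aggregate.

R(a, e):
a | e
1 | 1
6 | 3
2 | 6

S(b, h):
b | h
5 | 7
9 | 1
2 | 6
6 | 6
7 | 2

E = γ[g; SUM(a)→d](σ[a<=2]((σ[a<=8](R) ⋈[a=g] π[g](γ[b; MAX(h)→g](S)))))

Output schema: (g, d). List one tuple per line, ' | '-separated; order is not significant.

Stepwise |·|:
  R → 3
  σ[a<=8](R) → 3
  S → 5
  γ[b; MAX(h)→g](S) → 5
  π[g](γ[b; MAX(h)→g](S)) → 5
  (σ[a<=8](R) ⋈[a=g] π[g](γ[b; MAX(h)→g](S))) → 4
  σ[a<=2]((σ[a<=8](R) ⋈[a=g] π[g](γ[b; MAX(h)→g](S)))) → 2
  γ[g; SUM(a)→d](σ[a<=2]((σ[a<=8](R) ⋈[a=g] π[g](γ[b; MAX(h)→g](S))))) → 2

== RESULT ==
g | d
1 | 1
2 | 2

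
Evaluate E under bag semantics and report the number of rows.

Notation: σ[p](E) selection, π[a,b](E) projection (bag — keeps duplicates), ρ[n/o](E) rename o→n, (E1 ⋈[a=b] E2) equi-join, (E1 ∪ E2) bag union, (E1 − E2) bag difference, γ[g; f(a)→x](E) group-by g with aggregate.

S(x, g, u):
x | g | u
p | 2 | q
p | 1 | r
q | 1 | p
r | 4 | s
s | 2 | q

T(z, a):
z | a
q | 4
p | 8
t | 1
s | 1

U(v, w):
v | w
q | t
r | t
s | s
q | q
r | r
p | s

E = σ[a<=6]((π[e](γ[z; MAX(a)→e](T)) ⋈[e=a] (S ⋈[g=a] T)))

Subexpression sizes:
  T → 4
  γ[z; MAX(a)→e](T) → 4
  π[e](γ[z; MAX(a)→e](T)) → 4
  S → 5
  T → 4
  (S ⋈[g=a] T) → 5
  (π[e](γ[z; MAX(a)→e](T)) ⋈[e=a] (S ⋈[g=a] T)) → 9
  σ[a<=6]((π[e](γ[z; MAX(a)→e](T)) ⋈[e=a] (S ⋈[g=a] T))) → 9

|E| = 9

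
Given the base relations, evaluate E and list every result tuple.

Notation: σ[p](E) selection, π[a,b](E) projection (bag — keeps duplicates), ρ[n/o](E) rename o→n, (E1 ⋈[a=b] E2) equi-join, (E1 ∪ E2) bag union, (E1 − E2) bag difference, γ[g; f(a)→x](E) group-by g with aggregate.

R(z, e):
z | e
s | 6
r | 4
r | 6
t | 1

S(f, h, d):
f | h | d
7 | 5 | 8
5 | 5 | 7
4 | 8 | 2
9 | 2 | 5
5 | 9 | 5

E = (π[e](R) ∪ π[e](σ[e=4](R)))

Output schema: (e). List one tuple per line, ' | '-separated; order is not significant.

Per-node cardinality:
  R → 4
  π[e](R) → 4
  R → 4
  σ[e=4](R) → 1
  π[e](σ[e=4](R)) → 1
  (π[e](R) ∪ π[e](σ[e=4](R))) → 5

== RESULT ==
e
1
4
4
6
6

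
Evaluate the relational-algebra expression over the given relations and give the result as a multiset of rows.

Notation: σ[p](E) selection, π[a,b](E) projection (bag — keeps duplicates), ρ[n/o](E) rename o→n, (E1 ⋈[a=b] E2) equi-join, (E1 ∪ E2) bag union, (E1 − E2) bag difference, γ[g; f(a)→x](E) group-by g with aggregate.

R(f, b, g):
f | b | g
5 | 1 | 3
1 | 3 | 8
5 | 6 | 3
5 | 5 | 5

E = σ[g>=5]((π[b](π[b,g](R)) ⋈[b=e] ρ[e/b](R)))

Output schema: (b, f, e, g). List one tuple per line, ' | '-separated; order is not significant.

Subexpression sizes:
  R → 4
  π[b,g](R) → 4
  π[b](π[b,g](R)) → 4
  R → 4
  ρ[e/b](R) → 4
  (π[b](π[b,g](R)) ⋈[b=e] ρ[e/b](R)) → 4
  σ[g>=5]((π[b](π[b,g](R)) ⋈[b=e] ρ[e/b](R))) → 2

== RESULT ==
b | f | e | g
3 | 1 | 3 | 8
5 | 5 | 5 | 5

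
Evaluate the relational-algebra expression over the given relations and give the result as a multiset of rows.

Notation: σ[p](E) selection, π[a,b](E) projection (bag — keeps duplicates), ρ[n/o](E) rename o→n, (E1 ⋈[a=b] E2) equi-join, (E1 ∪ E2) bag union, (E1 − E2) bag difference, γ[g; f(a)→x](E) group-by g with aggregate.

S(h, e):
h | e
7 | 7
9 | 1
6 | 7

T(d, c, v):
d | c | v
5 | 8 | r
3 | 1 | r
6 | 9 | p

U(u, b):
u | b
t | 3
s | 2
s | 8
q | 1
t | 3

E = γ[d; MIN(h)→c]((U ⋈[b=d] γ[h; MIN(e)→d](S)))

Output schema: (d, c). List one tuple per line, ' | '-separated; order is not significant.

Per-node cardinality:
  U → 5
  S → 3
  γ[h; MIN(e)→d](S) → 3
  (U ⋈[b=d] γ[h; MIN(e)→d](S)) → 1
  γ[d; MIN(h)→c]((U ⋈[b=d] γ[h; MIN(e)→d](S))) → 1

== RESULT ==
d | c
1 | 9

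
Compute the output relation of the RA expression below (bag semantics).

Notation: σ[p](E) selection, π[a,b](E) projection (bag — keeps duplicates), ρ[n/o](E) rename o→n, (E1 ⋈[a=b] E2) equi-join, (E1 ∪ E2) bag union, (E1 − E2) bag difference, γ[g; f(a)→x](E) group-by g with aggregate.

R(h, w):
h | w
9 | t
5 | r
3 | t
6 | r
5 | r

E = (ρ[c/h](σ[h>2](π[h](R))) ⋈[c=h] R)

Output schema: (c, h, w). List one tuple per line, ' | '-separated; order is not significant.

Per-node cardinality:
  R → 5
  π[h](R) → 5
  σ[h>2](π[h](R)) → 5
  ρ[c/h](σ[h>2](π[h](R))) → 5
  R → 5
  (ρ[c/h](σ[h>2](π[h](R))) ⋈[c=h] R) → 7

== RESULT ==
c | h | w
3 | 3 | t
5 | 5 | r
5 | 5 | r
5 | 5 | r
5 | 5 | r
6 | 6 | r
9 | 9 | t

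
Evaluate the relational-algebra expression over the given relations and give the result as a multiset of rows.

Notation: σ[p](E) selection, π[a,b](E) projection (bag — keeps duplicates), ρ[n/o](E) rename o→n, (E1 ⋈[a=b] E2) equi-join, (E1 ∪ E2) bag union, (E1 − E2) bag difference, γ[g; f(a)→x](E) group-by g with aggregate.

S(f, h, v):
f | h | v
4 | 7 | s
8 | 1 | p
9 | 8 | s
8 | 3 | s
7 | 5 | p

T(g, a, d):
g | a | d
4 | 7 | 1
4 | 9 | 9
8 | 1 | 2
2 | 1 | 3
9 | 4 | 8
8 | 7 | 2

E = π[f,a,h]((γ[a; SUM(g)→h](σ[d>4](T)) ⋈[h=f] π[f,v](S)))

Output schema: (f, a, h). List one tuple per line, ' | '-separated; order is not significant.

Subexpression sizes:
  T → 6
  σ[d>4](T) → 2
  γ[a; SUM(g)→h](σ[d>4](T)) → 2
  S → 5
  π[f,v](S) → 5
  (γ[a; SUM(g)→h](σ[d>4](T)) ⋈[h=f] π[f,v](S)) → 2
  π[f,a,h]((γ[a; SUM(g)→h](σ[d>4](T)) ⋈[h=f] π[f,v](S))) → 2

== RESULT ==
f | a | h
4 | 9 | 4
9 | 4 | 9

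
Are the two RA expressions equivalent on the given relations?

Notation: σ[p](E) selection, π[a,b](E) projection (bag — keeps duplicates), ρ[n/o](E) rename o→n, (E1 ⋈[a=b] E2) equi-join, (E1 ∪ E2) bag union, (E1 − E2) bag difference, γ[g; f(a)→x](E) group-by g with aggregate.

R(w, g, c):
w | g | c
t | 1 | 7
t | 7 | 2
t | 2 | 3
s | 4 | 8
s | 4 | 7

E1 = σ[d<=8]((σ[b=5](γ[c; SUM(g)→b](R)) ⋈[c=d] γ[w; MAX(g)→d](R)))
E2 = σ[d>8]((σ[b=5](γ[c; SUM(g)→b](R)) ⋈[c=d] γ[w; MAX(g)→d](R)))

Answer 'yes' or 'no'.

E1 row counts bottom-up:
  R → 5
  γ[c; SUM(g)→b](R) → 4
  σ[b=5](γ[c; SUM(g)→b](R)) → 1
  R → 5
  γ[w; MAX(g)→d](R) → 2
  (σ[b=5](γ[c; SUM(g)→b](R)) ⋈[c=d] γ[w; MAX(g)→d](R)) → 1
  σ[d<=8]((σ[b=5](γ[c; SUM(g)→b](R)) ⋈[c=d] γ[w; MAX(g)→d](R))) → 1
E2 row counts bottom-up:
  R → 5
  γ[c; SUM(g)→b](R) → 4
  σ[b=5](γ[c; SUM(g)→b](R)) → 1
  R → 5
  γ[w; MAX(g)→d](R) → 2
  (σ[b=5](γ[c; SUM(g)→b](R)) ⋈[c=d] γ[w; MAX(g)→d](R)) → 1
  σ[d>8]((σ[b=5](γ[c; SUM(g)→b](R)) ⋈[c=d] γ[w; MAX(g)→d](R))) → 0

E1 result:
c | b | w | d
7 | 5 | t | 7
E2 result:
c | b | w | d
(0 rows)
Witness: (7, 5, 't', 7) appears 1× in E1 but 0× in E2.

no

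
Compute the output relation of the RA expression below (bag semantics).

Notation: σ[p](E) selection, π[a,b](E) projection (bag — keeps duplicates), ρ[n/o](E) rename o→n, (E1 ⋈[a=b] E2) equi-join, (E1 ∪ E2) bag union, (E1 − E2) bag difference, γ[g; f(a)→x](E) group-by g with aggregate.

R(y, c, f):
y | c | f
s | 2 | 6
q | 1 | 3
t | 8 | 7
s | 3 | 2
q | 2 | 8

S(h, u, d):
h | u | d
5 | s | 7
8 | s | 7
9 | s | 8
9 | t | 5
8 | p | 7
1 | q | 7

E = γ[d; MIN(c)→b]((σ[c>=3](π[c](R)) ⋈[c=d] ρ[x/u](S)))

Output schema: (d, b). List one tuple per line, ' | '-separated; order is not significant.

Subexpression sizes:
  R → 5
  π[c](R) → 5
  σ[c>=3](π[c](R)) → 2
  S → 6
  ρ[x/u](S) → 6
  (σ[c>=3](π[c](R)) ⋈[c=d] ρ[x/u](S)) → 1
  γ[d; MIN(c)→b]((σ[c>=3](π[c](R)) ⋈[c=d] ρ[x/u](S))) → 1

== RESULT ==
d | b
8 | 8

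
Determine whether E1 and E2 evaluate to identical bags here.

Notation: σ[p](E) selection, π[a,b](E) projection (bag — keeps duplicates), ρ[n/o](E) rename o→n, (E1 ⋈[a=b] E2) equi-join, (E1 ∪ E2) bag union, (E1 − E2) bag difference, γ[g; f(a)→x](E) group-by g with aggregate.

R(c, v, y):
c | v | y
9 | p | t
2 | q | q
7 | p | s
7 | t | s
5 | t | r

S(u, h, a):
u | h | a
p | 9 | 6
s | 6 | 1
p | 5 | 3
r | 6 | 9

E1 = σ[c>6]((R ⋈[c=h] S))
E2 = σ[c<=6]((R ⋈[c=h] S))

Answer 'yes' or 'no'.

E1 stepwise |·|:
  R → 5
  S → 4
  (R ⋈[c=h] S) → 2
  σ[c>6]((R ⋈[c=h] S)) → 1
E2 stepwise |·|:
  R → 5
  S → 4
  (R ⋈[c=h] S) → 2
  σ[c<=6]((R ⋈[c=h] S)) → 1

E1 result:
c | v | y | u | h | a
9 | p | t | p | 9 | 6
E2 result:
c | v | y | u | h | a
5 | t | r | p | 5 | 3
Witness: (5, 't', 'r', 'p', 5, 3) appears 0× in E1 but 1× in E2.

no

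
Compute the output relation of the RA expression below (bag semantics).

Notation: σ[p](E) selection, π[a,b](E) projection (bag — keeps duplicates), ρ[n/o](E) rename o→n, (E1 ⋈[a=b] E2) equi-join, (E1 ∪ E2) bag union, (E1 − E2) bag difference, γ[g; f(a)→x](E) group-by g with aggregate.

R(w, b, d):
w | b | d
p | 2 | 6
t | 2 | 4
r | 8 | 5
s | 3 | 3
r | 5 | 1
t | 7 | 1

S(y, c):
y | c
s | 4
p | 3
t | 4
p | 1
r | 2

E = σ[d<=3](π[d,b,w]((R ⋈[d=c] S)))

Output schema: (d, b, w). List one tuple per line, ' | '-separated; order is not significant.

Stepwise |·|:
  R → 6
  S → 5
  (R ⋈[d=c] S) → 5
  π[d,b,w]((R ⋈[d=c] S)) → 5
  σ[d<=3](π[d,b,w]((R ⋈[d=c] S))) → 3

== RESULT ==
d | b | w
1 | 5 | r
1 | 7 | t
3 | 3 | s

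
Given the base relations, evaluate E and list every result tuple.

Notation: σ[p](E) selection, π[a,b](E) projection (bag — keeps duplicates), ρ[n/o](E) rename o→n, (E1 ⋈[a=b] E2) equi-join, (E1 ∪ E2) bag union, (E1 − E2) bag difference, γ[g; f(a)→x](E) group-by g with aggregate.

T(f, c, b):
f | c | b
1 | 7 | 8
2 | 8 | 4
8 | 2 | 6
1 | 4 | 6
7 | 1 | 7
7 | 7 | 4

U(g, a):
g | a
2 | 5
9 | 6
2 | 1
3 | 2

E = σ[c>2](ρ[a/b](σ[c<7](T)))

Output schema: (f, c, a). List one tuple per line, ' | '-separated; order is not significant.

Subexpression sizes:
  T → 6
  σ[c<7](T) → 3
  ρ[a/b](σ[c<7](T)) → 3
  σ[c>2](ρ[a/b](σ[c<7](T))) → 1

== RESULT ==
f | c | a
1 | 4 | 6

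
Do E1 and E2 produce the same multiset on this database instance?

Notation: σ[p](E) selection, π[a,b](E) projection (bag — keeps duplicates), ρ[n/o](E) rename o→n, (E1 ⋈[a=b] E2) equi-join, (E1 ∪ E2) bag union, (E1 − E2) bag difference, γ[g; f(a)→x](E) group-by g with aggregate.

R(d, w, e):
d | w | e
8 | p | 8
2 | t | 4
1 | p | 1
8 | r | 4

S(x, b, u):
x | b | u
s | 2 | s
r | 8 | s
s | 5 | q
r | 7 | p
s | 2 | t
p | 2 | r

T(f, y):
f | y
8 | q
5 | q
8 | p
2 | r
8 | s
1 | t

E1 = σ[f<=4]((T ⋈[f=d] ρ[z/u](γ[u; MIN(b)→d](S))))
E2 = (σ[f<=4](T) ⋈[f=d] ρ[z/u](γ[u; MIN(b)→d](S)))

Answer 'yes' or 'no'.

E1 per-node cardinality:
  T → 6
  S → 6
  γ[u; MIN(b)→d](S) → 5
  ρ[z/u](γ[u; MIN(b)→d](S)) → 5
  (T ⋈[f=d] ρ[z/u](γ[u; MIN(b)→d](S))) → 4
  σ[f<=4]((T ⋈[f=d] ρ[z/u](γ[u; MIN(b)→d](S)))) → 3
E2 per-node cardinality:
  T → 6
  σ[f<=4](T) → 2
  S → 6
  γ[u; MIN(b)→d](S) → 5
  ρ[z/u](γ[u; MIN(b)→d](S)) → 5
  (σ[f<=4](T) ⋈[f=d] ρ[z/u](γ[u; MIN(b)→d](S))) → 3

E1 and E2 produce the same multiset:
f | y | z | d
2 | r | r | 2
2 | r | s | 2
2 | r | t | 2

yes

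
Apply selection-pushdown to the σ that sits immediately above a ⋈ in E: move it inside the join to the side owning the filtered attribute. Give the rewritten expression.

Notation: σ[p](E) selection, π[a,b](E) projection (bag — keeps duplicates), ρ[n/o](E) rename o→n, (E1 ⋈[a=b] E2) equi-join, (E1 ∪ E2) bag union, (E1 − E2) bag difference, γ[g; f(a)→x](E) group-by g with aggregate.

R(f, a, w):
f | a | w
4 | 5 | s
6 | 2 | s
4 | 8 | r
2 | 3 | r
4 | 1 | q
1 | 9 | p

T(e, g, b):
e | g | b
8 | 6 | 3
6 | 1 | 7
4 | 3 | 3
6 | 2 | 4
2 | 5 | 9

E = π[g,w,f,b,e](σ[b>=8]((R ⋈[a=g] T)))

σ filters on b, owned by the right side.
E' = π[g,w,f,b,e]((R ⋈[a=g] σ[b>=8](T)))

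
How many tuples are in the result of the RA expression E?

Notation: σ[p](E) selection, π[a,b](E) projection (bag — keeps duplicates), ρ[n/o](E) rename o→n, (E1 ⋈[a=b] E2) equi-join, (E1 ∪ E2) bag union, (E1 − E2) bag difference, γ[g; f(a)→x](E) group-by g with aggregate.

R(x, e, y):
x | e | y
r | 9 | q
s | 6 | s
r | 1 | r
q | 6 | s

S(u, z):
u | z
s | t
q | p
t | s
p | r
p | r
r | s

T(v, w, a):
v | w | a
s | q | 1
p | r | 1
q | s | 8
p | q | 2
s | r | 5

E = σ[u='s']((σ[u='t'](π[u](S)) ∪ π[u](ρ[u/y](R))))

Subexpression sizes:
  S → 6
  π[u](S) → 6
  σ[u='t'](π[u](S)) → 1
  R → 4
  ρ[u/y](R) → 4
  π[u](ρ[u/y](R)) → 4
  (σ[u='t'](π[u](S)) ∪ π[u](ρ[u/y](R))) → 5
  σ[u='s']((σ[u='t'](π[u](S)) ∪ π[u](ρ[u/y](R)))) → 2

|E| = 2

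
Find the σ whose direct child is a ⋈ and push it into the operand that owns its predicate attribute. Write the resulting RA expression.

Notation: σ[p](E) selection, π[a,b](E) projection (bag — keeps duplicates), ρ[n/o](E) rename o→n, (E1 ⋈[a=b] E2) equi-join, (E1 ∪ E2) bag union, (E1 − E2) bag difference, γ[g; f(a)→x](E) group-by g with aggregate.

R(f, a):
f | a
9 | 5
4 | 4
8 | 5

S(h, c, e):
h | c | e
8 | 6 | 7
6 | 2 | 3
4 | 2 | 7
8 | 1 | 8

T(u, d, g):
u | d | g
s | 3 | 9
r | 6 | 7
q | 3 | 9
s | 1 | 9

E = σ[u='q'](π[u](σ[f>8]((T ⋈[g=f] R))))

σ filters on f, owned by the right side.
E' = σ[u='q'](π[u]((T ⋈[g=f] σ[f>8](R))))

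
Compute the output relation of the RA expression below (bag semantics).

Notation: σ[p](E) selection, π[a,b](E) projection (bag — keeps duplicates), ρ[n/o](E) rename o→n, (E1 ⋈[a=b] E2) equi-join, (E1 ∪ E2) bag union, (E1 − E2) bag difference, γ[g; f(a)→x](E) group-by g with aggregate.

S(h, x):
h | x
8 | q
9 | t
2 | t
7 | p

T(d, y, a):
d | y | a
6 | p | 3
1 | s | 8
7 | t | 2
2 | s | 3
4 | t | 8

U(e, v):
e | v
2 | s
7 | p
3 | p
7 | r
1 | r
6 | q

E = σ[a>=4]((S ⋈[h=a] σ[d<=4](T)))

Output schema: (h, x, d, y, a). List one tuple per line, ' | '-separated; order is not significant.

Subexpression sizes:
  S → 4
  T → 5
  σ[d<=4](T) → 3
  (S ⋈[h=a] σ[d<=4](T)) → 2
  σ[a>=4]((S ⋈[h=a] σ[d<=4](T))) → 2

== RESULT ==
h | x | d | y | a
8 | q | 1 | s | 8
8 | q | 4 | t | 8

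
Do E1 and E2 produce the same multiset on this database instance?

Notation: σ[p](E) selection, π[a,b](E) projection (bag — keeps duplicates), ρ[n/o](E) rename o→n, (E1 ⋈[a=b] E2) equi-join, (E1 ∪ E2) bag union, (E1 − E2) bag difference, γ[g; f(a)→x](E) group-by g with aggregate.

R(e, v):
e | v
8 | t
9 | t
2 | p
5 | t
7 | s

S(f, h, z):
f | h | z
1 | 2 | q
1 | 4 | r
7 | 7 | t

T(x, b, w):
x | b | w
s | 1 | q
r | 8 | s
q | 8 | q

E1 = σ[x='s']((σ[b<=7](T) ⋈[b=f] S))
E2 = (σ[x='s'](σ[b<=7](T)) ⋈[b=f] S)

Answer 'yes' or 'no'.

E1 subexpression sizes:
  T → 3
  σ[b<=7](T) → 1
  S → 3
  (σ[b<=7](T) ⋈[b=f] S) → 2
  σ[x='s']((σ[b<=7](T) ⋈[b=f] S)) → 2
E2 subexpression sizes:
  T → 3
  σ[b<=7](T) → 1
  σ[x='s'](σ[b<=7](T)) → 1
  S → 3
  (σ[x='s'](σ[b<=7](T)) ⋈[b=f] S) → 2

E1 and E2 produce the same multiset:
x | b | w | f | h | z
s | 1 | q | 1 | 2 | q
s | 1 | q | 1 | 4 | r

yes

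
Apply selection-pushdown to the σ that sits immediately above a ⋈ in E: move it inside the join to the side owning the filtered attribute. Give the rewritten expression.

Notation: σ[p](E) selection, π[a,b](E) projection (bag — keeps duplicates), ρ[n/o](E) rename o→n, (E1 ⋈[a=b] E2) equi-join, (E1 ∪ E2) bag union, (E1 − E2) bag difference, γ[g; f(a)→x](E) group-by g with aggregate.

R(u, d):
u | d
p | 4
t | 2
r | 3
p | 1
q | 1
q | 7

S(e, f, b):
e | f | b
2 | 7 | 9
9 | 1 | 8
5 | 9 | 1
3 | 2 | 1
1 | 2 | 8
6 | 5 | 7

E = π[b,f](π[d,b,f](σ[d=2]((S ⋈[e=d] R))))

σ filters on d, owned by the right side.
E' = π[b,f](π[d,b,f]((S ⋈[e=d] σ[d=2](R))))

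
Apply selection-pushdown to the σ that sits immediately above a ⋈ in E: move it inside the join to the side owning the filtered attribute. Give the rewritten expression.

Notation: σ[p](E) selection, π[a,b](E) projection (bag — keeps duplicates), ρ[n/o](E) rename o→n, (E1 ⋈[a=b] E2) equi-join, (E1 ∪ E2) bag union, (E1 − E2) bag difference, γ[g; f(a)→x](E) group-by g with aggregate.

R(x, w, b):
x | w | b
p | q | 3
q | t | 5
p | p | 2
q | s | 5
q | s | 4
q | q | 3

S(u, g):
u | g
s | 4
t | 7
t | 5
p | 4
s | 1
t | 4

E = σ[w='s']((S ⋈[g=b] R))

σ filters on w, owned by the right side.
E' = (S ⋈[g=b] σ[w='s'](R))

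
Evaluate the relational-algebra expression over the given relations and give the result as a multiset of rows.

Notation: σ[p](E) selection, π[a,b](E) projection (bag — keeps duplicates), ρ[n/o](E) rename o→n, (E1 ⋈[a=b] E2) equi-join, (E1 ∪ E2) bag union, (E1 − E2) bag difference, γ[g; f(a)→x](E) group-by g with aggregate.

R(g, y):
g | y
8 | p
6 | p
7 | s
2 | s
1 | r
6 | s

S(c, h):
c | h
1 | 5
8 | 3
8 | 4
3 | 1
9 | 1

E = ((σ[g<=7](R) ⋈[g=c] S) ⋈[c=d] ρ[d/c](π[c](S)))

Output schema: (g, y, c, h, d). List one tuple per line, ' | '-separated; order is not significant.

Subexpression sizes:
  R → 6
  σ[g<=7](R) → 5
  S → 5
  (σ[g<=7](R) ⋈[g=c] S) → 1
  S → 5
  π[c](S) → 5
  ρ[d/c](π[c](S)) → 5
  ((σ[g<=7](R) ⋈[g=c] S) ⋈[c=d] ρ[d/c](π[c](S))) → 1

== RESULT ==
g | y | c | h | d
1 | r | 1 | 5 | 1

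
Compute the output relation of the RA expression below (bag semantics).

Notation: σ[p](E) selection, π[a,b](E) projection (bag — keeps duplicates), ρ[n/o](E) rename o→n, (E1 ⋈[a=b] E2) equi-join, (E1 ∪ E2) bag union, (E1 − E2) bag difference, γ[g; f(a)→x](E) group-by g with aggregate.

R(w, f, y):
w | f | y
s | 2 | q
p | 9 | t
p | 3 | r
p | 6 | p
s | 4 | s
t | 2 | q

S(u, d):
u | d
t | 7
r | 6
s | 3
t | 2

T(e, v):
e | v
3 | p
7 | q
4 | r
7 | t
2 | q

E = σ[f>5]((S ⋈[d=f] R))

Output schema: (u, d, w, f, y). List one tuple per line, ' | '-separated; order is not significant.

Row counts bottom-up:
  S → 4
  R → 6
  (S ⋈[d=f] R) → 4
  σ[f>5]((S ⋈[d=f] R)) → 1

== RESULT ==
u | d | w | f | y
r | 6 | p | 6 | p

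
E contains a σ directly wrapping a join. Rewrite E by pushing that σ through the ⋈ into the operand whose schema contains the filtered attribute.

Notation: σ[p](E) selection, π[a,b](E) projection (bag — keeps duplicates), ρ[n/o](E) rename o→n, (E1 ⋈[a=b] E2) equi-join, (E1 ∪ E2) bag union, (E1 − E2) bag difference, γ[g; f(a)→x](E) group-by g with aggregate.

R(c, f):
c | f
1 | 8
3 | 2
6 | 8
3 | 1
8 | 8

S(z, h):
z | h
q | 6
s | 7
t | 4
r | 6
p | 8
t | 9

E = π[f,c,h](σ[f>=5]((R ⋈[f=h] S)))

σ filters on f, owned by the left side.
E' = π[f,c,h]((σ[f>=5](R) ⋈[f=h] S))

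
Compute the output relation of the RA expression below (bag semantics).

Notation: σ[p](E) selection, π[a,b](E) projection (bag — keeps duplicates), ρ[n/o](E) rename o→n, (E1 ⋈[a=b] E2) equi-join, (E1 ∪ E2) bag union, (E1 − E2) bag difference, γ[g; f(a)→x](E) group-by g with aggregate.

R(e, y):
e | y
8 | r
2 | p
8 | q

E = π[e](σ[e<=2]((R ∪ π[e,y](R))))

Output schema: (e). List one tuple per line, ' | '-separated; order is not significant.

Subexpression sizes:
  R → 3
  R → 3
  π[e,y](R) → 3
  (R ∪ π[e,y](R)) → 6
  σ[e<=2]((R ∪ π[e,y](R))) → 2
  π[e](σ[e<=2]((R ∪ π[e,y](R)))) → 2

== RESULT ==
e
2
2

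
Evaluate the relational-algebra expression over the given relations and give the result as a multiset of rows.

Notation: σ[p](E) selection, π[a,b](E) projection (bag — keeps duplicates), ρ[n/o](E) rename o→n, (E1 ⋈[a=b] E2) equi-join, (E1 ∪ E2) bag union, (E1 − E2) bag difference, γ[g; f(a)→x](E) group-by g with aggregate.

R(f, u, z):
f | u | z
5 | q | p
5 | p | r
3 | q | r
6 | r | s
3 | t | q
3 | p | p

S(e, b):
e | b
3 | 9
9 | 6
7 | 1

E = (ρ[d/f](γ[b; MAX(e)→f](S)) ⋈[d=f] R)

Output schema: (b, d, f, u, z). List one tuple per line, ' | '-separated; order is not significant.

Row counts bottom-up:
  S → 3
  γ[b; MAX(e)→f](S) → 3
  ρ[d/f](γ[b; MAX(e)→f](S)) → 3
  R → 6
  (ρ[d/f](γ[b; MAX(e)→f](S)) ⋈[d=f] R) → 3

== RESULT ==
b | d | f | u | z
9 | 3 | 3 | p | p
9 | 3 | 3 | q | r
9 | 3 | 3 | t | q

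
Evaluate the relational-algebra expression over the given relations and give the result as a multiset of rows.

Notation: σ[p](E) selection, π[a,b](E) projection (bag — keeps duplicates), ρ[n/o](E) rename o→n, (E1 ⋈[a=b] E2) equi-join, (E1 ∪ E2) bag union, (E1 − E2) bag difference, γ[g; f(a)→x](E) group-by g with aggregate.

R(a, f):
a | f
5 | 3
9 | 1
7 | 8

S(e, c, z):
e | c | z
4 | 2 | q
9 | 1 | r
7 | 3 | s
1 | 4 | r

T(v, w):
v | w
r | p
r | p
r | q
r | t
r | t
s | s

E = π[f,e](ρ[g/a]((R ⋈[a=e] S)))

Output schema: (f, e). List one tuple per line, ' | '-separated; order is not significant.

Subexpression sizes:
  R → 3
  S → 4
  (R ⋈[a=e] S) → 2
  ρ[g/a]((R ⋈[a=e] S)) → 2
  π[f,e](ρ[g/a]((R ⋈[a=e] S))) → 2

== RESULT ==
f | e
1 | 9
8 | 7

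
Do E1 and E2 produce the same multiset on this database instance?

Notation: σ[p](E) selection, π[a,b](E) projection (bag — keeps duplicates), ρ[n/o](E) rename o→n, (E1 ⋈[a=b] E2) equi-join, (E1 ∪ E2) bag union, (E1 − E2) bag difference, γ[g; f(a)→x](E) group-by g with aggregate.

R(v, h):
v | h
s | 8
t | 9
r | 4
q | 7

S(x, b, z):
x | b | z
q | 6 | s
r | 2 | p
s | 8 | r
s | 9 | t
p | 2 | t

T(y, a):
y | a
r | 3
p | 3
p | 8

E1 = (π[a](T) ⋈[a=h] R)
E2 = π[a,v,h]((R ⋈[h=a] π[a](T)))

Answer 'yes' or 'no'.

E1 per-node cardinality:
  T → 3
  π[a](T) → 3
  R → 4
  (π[a](T) ⋈[a=h] R) → 1
E2 per-node cardinality:
  R → 4
  T → 3
  π[a](T) → 3
  (R ⋈[h=a] π[a](T)) → 1
  π[a,v,h]((R ⋈[h=a] π[a](T))) → 1

E1 and E2 produce the same multiset:
a | v | h
8 | s | 8

yes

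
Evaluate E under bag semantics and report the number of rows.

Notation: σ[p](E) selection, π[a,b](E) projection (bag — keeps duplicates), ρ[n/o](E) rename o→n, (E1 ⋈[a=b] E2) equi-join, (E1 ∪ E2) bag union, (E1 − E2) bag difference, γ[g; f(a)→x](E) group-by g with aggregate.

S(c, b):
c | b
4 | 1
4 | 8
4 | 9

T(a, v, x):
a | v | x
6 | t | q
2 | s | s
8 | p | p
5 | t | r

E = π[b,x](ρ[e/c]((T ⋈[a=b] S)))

Stepwise |·|:
  T → 4
  S → 3
  (T ⋈[a=b] S) → 1
  ρ[e/c]((T ⋈[a=b] S)) → 1
  π[b,x](ρ[e/c]((T ⋈[a=b] S))) → 1

|E| = 1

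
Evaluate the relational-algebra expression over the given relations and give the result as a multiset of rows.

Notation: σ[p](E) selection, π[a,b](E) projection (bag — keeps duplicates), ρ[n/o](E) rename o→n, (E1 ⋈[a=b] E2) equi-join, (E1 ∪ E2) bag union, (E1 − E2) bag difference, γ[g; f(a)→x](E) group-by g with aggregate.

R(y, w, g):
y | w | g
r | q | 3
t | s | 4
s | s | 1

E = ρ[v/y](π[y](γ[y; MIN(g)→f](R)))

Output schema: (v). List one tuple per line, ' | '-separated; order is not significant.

Subexpression sizes:
  R → 3
  γ[y; MIN(g)→f](R) → 3
  π[y](γ[y; MIN(g)→f](R)) → 3
  ρ[v/y](π[y](γ[y; MIN(g)→f](R))) → 3

== RESULT ==
v
r
s
t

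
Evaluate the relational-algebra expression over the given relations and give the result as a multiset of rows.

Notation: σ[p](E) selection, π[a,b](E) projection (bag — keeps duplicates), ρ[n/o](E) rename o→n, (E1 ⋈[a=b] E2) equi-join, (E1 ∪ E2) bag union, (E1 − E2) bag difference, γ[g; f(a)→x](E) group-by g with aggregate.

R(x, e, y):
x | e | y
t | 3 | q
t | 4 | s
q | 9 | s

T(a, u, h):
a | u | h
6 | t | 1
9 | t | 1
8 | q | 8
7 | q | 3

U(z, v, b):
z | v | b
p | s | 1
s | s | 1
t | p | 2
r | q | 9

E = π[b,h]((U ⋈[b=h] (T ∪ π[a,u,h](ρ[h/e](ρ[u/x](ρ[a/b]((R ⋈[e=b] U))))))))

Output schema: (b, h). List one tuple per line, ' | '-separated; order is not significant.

Subexpression sizes:
  U → 4
  T → 4
  R → 3
  U → 4
  (R ⋈[e=b] U) → 1
  ρ[a/b]((R ⋈[e=b] U)) → 1
  ρ[u/x](ρ[a/b]((R ⋈[e=b] U))) → 1
  ρ[h/e](ρ[u/x](ρ[a/b]((R ⋈[e=b] U)))) → 1
  π[a,u,h](ρ[h/e](ρ[u/x](ρ[a/b]((R ⋈[e=b] U))))) → 1
  (T ∪ π[a,u,h](ρ[h/e](ρ[u/x](ρ[a/b]((R ⋈[e=b] U)))))) → 5
  (U ⋈[b=h] (T ∪ π[a,u,h](ρ[h/e](ρ[u/x](ρ[a/b]((R ⋈[e=b] U))))))) → 5
  π[b,h]((U ⋈[b=h] (T ∪ π[a,u,h](ρ[h/e](ρ[u/x](ρ[a/b]((R ⋈[e=b] U)))))))) → 5

== RESULT ==
b | h
1 | 1
1 | 1
1 | 1
1 | 1
9 | 9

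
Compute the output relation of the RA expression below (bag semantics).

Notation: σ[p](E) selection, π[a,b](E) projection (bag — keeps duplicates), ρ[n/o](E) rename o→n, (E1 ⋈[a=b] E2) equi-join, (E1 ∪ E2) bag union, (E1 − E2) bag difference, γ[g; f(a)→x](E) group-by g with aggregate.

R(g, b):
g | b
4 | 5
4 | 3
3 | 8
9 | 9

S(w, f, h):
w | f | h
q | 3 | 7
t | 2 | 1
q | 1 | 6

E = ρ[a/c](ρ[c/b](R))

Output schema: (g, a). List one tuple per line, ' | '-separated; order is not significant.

Per-node cardinality:
  R → 4
  ρ[c/b](R) → 4
  ρ[a/c](ρ[c/b](R)) → 4

== RESULT ==
g | a
3 | 8
4 | 3
4 | 5
9 | 9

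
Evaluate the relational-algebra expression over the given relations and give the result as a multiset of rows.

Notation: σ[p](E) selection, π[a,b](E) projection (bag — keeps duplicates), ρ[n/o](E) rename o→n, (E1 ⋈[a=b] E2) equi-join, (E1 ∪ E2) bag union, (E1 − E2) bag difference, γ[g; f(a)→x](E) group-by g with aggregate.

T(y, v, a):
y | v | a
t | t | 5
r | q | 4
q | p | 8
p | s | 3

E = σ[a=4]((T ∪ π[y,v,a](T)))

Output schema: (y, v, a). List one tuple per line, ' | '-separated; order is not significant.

Row counts bottom-up:
  T → 4
  T → 4
  π[y,v,a](T) → 4
  (T ∪ π[y,v,a](T)) → 8
  σ[a=4]((T ∪ π[y,v,a](T))) → 2

== RESULT ==
y | v | a
r | q | 4
r | q | 4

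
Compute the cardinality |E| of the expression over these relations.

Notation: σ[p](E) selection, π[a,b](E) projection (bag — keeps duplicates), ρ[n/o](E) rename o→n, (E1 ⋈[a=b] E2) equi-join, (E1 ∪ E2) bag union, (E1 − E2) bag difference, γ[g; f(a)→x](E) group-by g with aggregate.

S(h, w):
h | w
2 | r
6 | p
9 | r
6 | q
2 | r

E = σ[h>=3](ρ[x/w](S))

Subexpression sizes:
  S → 5
  ρ[x/w](S) → 5
  σ[h>=3](ρ[x/w](S)) → 3

|E| = 3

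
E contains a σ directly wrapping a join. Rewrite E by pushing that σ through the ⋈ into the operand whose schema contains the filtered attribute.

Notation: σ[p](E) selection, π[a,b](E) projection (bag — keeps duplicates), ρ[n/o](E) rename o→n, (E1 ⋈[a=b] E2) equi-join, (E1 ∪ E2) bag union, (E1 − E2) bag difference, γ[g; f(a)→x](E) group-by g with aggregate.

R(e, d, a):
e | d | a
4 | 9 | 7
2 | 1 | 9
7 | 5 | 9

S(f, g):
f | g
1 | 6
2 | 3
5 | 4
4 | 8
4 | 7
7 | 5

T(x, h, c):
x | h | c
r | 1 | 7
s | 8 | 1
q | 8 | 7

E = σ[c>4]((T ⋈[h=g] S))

σ filters on c, owned by the left side.
E' = (σ[c>4](T) ⋈[h=g] S)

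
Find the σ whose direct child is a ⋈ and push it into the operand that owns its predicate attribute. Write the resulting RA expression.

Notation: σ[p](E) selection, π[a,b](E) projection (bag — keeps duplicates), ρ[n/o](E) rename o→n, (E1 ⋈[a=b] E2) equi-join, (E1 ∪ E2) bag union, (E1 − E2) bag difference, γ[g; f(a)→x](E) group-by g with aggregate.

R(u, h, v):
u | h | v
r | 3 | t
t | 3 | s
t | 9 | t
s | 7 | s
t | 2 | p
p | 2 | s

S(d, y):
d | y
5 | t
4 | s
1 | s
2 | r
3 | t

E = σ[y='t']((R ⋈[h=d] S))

σ filters on y, owned by the right side.
E' = (R ⋈[h=d] σ[y='t'](S))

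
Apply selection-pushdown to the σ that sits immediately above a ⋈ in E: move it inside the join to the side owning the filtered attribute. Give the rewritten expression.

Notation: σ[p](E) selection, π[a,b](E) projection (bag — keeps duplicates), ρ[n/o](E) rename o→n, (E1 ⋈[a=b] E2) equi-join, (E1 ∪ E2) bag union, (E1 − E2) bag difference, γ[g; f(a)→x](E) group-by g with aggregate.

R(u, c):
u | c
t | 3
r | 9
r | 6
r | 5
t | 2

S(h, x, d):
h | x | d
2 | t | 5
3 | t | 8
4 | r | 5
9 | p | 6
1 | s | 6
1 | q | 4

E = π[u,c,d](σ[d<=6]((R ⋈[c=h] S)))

σ filters on d, owned by the right side.
E' = π[u,c,d]((R ⋈[c=h] σ[d<=6](S)))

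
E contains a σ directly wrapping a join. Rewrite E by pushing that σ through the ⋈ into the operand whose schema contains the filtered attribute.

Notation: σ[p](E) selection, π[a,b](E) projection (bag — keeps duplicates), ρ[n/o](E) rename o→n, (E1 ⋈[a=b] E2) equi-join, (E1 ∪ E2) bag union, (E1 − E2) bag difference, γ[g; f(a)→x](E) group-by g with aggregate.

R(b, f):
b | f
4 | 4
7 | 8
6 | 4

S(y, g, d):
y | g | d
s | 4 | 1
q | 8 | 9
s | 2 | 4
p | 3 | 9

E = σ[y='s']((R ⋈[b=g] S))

σ filters on y, owned by the right side.
E' = (R ⋈[b=g] σ[y='s'](S))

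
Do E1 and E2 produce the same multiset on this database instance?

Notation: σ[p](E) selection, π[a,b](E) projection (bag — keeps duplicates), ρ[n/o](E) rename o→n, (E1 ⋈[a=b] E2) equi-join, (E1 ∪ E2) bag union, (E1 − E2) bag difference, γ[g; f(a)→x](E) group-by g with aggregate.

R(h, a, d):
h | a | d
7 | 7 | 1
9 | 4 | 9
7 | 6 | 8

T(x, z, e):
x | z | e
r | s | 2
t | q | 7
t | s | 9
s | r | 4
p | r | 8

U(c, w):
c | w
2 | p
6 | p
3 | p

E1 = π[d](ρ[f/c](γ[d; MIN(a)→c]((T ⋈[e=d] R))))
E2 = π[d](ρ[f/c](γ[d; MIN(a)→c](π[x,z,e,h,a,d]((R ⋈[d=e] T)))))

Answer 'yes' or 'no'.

E1 subexpression sizes:
  T → 5
  R → 3
  (T ⋈[e=d] R) → 2
  γ[d; MIN(a)→c]((T ⋈[e=d] R)) → 2
  ρ[f/c](γ[d; MIN(a)→c]((T ⋈[e=d] R))) → 2
  π[d](ρ[f/c](γ[d; MIN(a)→c]((T ⋈[e=d] R)))) → 2
E2 subexpression sizes:
  R → 3
  T → 5
  (R ⋈[d=e] T) → 2
  π[x,z,e,h,a,d]((R ⋈[d=e] T)) → 2
  γ[d; MIN(a)→c](π[x,z,e,h,a,d]((R ⋈[d=e] T))) → 2
  ρ[f/c](γ[d; MIN(a)→c](π[x,z,e,h,a,d]((R ⋈[d=e] T)))) → 2
  π[d](ρ[f/c](γ[d; MIN(a)→c](π[x,z,e,h,a,d]((R ⋈[d=e] T))))) → 2

E1 and E2 produce the same multiset:
d
8
9

yes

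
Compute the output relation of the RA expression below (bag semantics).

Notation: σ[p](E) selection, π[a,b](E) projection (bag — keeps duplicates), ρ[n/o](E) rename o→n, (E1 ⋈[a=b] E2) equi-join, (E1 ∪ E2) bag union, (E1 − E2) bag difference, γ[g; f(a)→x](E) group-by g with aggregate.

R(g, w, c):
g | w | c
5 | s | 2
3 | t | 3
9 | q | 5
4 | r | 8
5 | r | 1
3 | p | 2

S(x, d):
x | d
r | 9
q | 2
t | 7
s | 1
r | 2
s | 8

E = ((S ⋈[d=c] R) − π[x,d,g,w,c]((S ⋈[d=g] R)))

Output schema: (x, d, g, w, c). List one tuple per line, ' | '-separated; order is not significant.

Row counts bottom-up:
  S → 6
  R → 6
  (S ⋈[d=c] R) → 6
  S → 6
  R → 6
  (S ⋈[d=g] R) → 1
  π[x,d,g,w,c]((S ⋈[d=g] R)) → 1
  ((S ⋈[d=c] R) − π[x,d,g,w,c]((S ⋈[d=g] R))) → 6

== RESULT ==
x | d | g | w | c
q | 2 | 3 | p | 2
q | 2 | 5 | s | 2
r | 2 | 3 | p | 2
r | 2 | 5 | s | 2
s | 1 | 5 | r | 1
s | 8 | 4 | r | 8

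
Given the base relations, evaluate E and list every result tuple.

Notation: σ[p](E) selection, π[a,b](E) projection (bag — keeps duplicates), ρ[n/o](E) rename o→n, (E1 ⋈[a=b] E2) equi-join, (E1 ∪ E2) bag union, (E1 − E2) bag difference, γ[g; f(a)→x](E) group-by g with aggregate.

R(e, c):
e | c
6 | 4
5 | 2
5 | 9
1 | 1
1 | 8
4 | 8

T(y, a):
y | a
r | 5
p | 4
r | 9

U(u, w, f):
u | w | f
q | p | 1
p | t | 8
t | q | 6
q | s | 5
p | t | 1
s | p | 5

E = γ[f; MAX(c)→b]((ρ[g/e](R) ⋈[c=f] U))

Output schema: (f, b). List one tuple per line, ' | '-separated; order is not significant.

Per-node cardinality:
  R → 6
  ρ[g/e](R) → 6
  U → 6
  (ρ[g/e](R) ⋈[c=f] U) → 4
  γ[f; MAX(c)→b]((ρ[g/e](R) ⋈[c=f] U)) → 2

== RESULT ==
f | b
1 | 1
8 | 8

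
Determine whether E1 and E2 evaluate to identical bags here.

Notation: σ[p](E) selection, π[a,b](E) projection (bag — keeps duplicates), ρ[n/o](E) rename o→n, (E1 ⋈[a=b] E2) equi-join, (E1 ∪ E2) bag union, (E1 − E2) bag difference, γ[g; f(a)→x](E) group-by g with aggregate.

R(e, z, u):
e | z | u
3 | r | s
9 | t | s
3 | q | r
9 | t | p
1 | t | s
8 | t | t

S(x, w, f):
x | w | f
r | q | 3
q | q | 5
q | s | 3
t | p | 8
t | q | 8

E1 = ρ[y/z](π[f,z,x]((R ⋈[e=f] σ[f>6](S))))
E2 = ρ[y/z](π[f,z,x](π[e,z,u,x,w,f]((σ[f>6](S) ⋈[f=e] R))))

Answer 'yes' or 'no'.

E1 subexpression sizes:
  R → 6
  S → 5
  σ[f>6](S) → 2
  (R ⋈[e=f] σ[f>6](S)) → 2
  π[f,z,x]((R ⋈[e=f] σ[f>6](S))) → 2
  ρ[y/z](π[f,z,x]((R ⋈[e=f] σ[f>6](S)))) → 2
E2 subexpression sizes:
  S → 5
  σ[f>6](S) → 2
  R → 6
  (σ[f>6](S) ⋈[f=e] R) → 2
  π[e,z,u,x,w,f]((σ[f>6](S) ⋈[f=e] R)) → 2
  π[f,z,x](π[e,z,u,x,w,f]((σ[f>6](S) ⋈[f=e] R))) → 2
  ρ[y/z](π[f,z,x](π[e,z,u,x,w,f]((σ[f>6](S) ⋈[f=e] R)))) → 2

E1 and E2 produce the same multiset:
f | y | x
8 | t | t
8 | t | t

yes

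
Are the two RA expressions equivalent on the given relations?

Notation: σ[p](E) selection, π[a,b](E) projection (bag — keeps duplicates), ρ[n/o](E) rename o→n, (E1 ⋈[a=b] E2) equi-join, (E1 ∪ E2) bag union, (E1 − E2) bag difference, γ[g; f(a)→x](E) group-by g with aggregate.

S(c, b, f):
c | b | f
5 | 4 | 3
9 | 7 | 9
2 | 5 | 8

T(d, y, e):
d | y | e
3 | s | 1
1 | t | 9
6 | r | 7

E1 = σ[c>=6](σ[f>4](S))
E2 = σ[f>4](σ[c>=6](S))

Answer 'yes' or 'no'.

E1 subexpression sizes:
  S → 3
  σ[f>4](S) → 2
  σ[c>=6](σ[f>4](S)) → 1
E2 subexpression sizes:
  S → 3
  σ[c>=6](S) → 1
  σ[f>4](σ[c>=6](S)) → 1

E1 and E2 produce the same multiset:
c | b | f
9 | 7 | 9

yes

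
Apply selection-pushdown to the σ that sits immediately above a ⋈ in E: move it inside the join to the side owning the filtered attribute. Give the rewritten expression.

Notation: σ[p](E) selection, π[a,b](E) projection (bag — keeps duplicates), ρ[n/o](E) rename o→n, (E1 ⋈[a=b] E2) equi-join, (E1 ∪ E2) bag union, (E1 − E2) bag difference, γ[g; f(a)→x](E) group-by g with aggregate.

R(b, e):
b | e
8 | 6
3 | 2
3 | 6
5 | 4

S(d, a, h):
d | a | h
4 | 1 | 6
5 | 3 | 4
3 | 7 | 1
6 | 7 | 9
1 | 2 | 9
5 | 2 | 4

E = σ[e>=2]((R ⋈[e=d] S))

σ filters on e, owned by the left side.
E' = (σ[e>=2](R) ⋈[e=d] S)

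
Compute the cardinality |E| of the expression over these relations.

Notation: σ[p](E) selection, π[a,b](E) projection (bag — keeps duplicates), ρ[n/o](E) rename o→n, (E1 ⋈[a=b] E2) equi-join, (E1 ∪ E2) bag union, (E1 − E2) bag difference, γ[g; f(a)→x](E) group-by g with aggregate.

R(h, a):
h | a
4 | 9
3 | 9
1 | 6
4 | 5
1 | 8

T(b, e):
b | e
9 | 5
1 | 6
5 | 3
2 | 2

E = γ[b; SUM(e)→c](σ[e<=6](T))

Per-node cardinality:
  T → 4
  σ[e<=6](T) → 4
  γ[b; SUM(e)→c](σ[e<=6](T)) → 4

|E| = 4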